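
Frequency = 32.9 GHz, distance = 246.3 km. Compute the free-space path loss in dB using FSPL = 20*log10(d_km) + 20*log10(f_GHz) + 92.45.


20*log10(246.3) = 47.83
20*log10(32.9) = 30.34
FSPL = 170.6 dB

170.6 dB


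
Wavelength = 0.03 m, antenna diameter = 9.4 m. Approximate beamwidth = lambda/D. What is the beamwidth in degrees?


BW_rad = 0.03 / 9.4 = 0.003191
BW_deg = 0.18 degrees

0.18 degrees


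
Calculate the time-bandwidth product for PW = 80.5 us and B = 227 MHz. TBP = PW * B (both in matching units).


TBP = 80.5 * 227 = 18273.5

18273.5


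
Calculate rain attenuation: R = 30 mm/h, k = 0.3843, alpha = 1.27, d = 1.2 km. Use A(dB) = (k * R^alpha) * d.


gamma = 0.3843 * 30^1.27 = 28.881143 dB/km
A = 28.881143 * 1.2 = 34.66 dB

34.66 dB


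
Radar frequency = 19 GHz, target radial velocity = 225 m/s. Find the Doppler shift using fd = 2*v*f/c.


fd = 2 * 225 * 19000000000.0 / 3e8 = 28500.0 Hz

28500.0 Hz


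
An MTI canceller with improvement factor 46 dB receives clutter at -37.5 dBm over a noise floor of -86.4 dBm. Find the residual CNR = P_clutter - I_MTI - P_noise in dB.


CNR = -37.5 - 46 - (-86.4) = 2.9 dB

2.9 dB


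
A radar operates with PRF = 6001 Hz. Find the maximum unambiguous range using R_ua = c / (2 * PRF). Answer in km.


R_ua = 3e8 / (2 * 6001) = 24995.8 m = 25.0 km

25.0 km


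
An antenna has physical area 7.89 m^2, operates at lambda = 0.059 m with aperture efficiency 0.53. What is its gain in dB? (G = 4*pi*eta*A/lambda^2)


G_linear = 4*pi*0.53*7.89/0.059^2 = 15095.89
G_dB = 10*log10(15095.89) = 41.8 dB

41.8 dB


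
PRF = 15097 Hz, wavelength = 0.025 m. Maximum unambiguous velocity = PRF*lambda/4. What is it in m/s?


V_ua = 15097 * 0.025 / 4 = 94.4 m/s

94.4 m/s


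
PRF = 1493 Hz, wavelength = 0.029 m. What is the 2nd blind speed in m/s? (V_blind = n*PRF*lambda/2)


V_blind = 2 * 1493 * 0.029 / 2 = 43.3 m/s

43.3 m/s


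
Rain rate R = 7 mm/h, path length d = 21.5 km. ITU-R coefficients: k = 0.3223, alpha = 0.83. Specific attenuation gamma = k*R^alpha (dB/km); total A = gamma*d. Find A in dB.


gamma = 0.3223 * 7^0.83 = 1.620659 dB/km
A = 1.620659 * 21.5 = 34.84 dB

34.84 dB


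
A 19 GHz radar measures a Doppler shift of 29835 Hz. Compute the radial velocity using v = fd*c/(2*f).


v = 29835 * 3e8 / (2 * 19000000000.0) = 235.5 m/s

235.5 m/s


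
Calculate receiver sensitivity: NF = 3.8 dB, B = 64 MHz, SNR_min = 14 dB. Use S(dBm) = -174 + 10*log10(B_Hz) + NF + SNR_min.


10*log10(64000000.0) = 78.06
S = -174 + 78.06 + 3.8 + 14 = -78.1 dBm

-78.1 dBm


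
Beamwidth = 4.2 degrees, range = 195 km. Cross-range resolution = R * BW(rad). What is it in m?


BW_rad = 0.073303829
CR = 195000 * 0.073303829 = 14294.2 m

14294.2 m


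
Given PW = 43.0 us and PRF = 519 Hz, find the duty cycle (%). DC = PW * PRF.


DC = 43.0e-6 * 519 * 100 = 2.23%

2.23%


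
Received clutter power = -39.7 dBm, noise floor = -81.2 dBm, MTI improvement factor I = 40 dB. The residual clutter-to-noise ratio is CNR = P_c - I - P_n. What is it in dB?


CNR = -39.7 - 40 - (-81.2) = 1.5 dB

1.5 dB


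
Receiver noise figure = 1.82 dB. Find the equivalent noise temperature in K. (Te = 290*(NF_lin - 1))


NF_lin = 10^(1.82/10) = 1.520548
Te = 290 * (1.520548 - 1) = 151.0 K

151.0 K


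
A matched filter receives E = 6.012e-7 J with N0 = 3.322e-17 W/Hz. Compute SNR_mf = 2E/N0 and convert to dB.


SNR_lin = 2 * 6.012e-7 / 3.322e-17 = 3.62e10
SNR_dB = 10*log10(3.62e10) = 105.6 dB

105.6 dB


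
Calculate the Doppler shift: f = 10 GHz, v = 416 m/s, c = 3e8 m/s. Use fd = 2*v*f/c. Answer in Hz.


fd = 2 * 416 * 10000000000.0 / 3e8 = 27733.3 Hz

27733.3 Hz


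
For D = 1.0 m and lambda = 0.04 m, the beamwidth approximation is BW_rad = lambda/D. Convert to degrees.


BW_rad = 0.04 / 1.0 = 0.04
BW_deg = 2.29 degrees

2.29 degrees


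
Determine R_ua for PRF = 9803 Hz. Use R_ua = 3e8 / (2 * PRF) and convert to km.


R_ua = 3e8 / (2 * 9803) = 15301.4 m = 15.3 km

15.3 km


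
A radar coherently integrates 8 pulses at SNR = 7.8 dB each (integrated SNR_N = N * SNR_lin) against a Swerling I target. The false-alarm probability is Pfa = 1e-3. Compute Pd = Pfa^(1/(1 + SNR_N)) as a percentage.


SNR_lin = 10^(7.8/10) = 6.0256
SNR_N = 8 * 6.0256 = 48.2048
1/(1 + SNR_N) = 1/49.2048 = 0.0203232
Pd = (1e-3)^0.0203232 = 0.86902
Pd = 86.9%

86.9%


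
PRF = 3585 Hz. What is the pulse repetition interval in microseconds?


PRI = 1/3585 = 0.00027894 s = 278.9 us

278.9 us


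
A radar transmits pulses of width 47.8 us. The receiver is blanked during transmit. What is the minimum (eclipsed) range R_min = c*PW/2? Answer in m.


R_min = 3e8 * 47.8e-6 / 2 = 7170.0 m

7170.0 m


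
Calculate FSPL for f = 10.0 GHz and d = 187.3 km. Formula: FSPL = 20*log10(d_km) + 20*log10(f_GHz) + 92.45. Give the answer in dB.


20*log10(187.3) = 45.45
20*log10(10.0) = 20.0
FSPL = 157.9 dB

157.9 dB


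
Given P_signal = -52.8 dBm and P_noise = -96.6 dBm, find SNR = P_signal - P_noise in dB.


SNR = -52.8 - (-96.6) = 43.8 dB

43.8 dB


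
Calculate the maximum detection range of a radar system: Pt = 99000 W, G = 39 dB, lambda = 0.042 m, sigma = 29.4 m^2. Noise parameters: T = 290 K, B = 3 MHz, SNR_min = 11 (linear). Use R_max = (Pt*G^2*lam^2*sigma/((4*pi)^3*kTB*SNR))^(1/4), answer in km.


G_lin = 10^(39/10) = 7943.282347
R^4 = 99000 * 7943.282347^2 * 0.042^2 * 29.4 / ((4*pi)^3 * 1.38e-23 * 290 * 3000000.0 * 11)
R^4 = 1.23612e21 m^4
R_max = (1.23612e21)^(1/4) = 187506.0 m = 187.5 km

187.5 km


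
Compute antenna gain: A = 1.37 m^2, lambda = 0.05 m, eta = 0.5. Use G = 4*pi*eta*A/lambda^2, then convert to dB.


G_linear = 4*pi*0.5*1.37/0.05^2 = 3443.19
G_dB = 10*log10(3443.19) = 35.4 dB

35.4 dB


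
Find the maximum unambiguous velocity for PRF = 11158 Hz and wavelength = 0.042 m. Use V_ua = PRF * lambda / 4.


V_ua = 11158 * 0.042 / 4 = 117.2 m/s

117.2 m/s


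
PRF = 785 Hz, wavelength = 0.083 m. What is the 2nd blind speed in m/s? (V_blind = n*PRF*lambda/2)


V_blind = 2 * 785 * 0.083 / 2 = 65.2 m/s

65.2 m/s


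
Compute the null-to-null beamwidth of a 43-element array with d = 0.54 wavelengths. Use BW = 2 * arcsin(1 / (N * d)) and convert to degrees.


1/(N*d) = 1/(43*0.54) = 0.043066
BW = 2*arcsin(0.043066) = 4.9 degrees

4.9 degrees


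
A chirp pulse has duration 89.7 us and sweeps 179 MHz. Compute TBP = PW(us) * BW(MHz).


TBP = 89.7 * 179 = 16056.3

16056.3


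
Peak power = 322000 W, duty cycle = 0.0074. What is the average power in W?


P_avg = 322000 * 0.0074 = 2382.8 W

2382.8 W


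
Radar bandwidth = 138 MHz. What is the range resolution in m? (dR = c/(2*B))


dR = 3e8 / (2 * 138000000.0) = 1.09 m

1.09 m


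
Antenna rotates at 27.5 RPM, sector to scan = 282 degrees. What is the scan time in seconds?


t = 282 / (27.5 * 360) * 60 = 1.71 s

1.71 s


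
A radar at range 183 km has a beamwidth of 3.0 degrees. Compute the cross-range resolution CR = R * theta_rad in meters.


BW_rad = 0.052359878
CR = 183000 * 0.052359878 = 9581.9 m

9581.9 m


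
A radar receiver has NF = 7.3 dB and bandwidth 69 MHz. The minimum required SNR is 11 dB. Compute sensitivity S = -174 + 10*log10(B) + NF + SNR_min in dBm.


10*log10(69000000.0) = 78.39
S = -174 + 78.39 + 7.3 + 11 = -77.3 dBm

-77.3 dBm


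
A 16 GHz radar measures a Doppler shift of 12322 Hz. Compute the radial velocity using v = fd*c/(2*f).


v = 12322 * 3e8 / (2 * 16000000000.0) = 115.5 m/s

115.5 m/s


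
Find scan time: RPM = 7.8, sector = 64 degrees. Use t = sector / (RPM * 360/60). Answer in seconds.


t = 64 / (7.8 * 360) * 60 = 1.37 s

1.37 s


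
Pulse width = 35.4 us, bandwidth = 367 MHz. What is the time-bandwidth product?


TBP = 35.4 * 367 = 12991.8

12991.8


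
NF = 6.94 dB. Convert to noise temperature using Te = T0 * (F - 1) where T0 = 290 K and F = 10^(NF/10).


NF_lin = 10^(6.94/10) = 4.943107
Te = 290 * (4.943107 - 1) = 1143.5 K

1143.5 K


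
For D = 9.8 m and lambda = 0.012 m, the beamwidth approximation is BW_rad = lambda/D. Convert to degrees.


BW_rad = 0.012 / 9.8 = 0.001224
BW_deg = 0.07 degrees

0.07 degrees


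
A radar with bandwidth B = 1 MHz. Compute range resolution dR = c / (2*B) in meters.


dR = 3e8 / (2 * 1000000.0) = 150.0 m

150.0 m


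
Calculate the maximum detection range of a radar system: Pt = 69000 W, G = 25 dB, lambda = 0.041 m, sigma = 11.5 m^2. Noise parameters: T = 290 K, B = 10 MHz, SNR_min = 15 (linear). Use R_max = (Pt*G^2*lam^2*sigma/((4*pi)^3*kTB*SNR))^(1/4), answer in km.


G_lin = 10^(25/10) = 316.227766
R^4 = 69000 * 316.227766^2 * 0.041^2 * 11.5 / ((4*pi)^3 * 1.38e-23 * 290 * 10000000.0 * 15)
R^4 = 1.11974e17 m^4
R_max = (1.11974e17)^(1/4) = 18292.8 m = 18.3 km

18.3 km


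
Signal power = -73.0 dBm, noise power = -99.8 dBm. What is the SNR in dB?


SNR = -73.0 - (-99.8) = 26.8 dB

26.8 dB


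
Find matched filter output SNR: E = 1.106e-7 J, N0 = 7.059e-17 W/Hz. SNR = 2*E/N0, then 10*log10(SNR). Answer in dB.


SNR_lin = 2 * 1.106e-7 / 7.059e-17 = 3.134e9
SNR_dB = 10*log10(3.134e9) = 95.0 dB

95.0 dB


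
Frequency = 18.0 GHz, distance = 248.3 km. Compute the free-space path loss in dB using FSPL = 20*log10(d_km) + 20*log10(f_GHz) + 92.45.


20*log10(248.3) = 47.9
20*log10(18.0) = 25.11
FSPL = 165.5 dB

165.5 dB


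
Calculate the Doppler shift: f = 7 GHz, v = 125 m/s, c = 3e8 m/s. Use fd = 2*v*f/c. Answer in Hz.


fd = 2 * 125 * 7000000000.0 / 3e8 = 5833.3 Hz

5833.3 Hz


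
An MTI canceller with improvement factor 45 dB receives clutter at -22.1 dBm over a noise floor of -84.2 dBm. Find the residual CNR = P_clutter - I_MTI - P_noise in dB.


CNR = -22.1 - 45 - (-84.2) = 17.1 dB

17.1 dB


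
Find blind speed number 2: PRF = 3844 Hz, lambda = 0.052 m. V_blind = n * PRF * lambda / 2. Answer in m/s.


V_blind = 2 * 3844 * 0.052 / 2 = 199.9 m/s

199.9 m/s


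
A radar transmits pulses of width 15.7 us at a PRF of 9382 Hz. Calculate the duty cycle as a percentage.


DC = 15.7e-6 * 9382 * 100 = 14.73%

14.73%


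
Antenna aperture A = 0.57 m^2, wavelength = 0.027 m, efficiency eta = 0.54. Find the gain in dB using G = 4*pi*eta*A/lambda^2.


G_linear = 4*pi*0.54*0.57/0.027^2 = 5305.8
G_dB = 10*log10(5305.8) = 37.2 dB

37.2 dB


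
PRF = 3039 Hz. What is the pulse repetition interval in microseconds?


PRI = 1/3039 = 0.0003290556 s = 329.1 us

329.1 us


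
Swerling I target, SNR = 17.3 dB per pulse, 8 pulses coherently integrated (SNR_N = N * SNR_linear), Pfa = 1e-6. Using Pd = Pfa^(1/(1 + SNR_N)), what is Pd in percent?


SNR_lin = 10^(17.3/10) = 53.70318
SNR_N = 8 * 53.70318 = 429.62544
1/(1 + SNR_N) = 1/430.62544 = 0.0023222
Pd = (1e-6)^0.0023222 = 0.96843
Pd = 96.8%

96.8%


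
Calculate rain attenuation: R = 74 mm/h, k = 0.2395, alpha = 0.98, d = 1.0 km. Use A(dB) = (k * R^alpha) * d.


gamma = 0.2395 * 74^0.98 = 16.2612 dB/km
A = 16.2612 * 1.0 = 16.26 dB

16.26 dB


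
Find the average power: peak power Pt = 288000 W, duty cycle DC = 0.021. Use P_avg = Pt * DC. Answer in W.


P_avg = 288000 * 0.021 = 6048.0 W

6048.0 W


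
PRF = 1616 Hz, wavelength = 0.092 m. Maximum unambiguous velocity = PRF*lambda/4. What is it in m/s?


V_ua = 1616 * 0.092 / 4 = 37.2 m/s

37.2 m/s


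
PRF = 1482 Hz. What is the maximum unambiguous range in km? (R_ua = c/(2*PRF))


R_ua = 3e8 / (2 * 1482) = 101214.6 m = 101.2 km

101.2 km


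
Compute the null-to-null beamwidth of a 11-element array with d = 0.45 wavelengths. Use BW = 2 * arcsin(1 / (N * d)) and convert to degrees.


1/(N*d) = 1/(11*0.45) = 0.20202
BW = 2*arcsin(0.20202) = 23.3 degrees

23.3 degrees


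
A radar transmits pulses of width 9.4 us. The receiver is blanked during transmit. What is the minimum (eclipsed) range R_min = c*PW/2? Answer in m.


R_min = 3e8 * 9.4e-6 / 2 = 1410.0 m

1410.0 m


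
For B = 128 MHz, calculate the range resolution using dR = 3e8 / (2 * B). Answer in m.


dR = 3e8 / (2 * 128000000.0) = 1.17 m

1.17 m


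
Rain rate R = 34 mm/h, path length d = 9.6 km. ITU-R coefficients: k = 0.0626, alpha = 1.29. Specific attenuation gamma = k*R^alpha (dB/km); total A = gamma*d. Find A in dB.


gamma = 0.0626 * 34^1.29 = 5.918098 dB/km
A = 5.918098 * 9.6 = 56.81 dB

56.81 dB


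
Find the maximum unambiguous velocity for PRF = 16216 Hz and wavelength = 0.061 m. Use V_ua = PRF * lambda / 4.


V_ua = 16216 * 0.061 / 4 = 247.3 m/s

247.3 m/s


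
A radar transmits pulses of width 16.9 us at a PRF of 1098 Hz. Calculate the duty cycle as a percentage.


DC = 16.9e-6 * 1098 * 100 = 1.86%

1.86%


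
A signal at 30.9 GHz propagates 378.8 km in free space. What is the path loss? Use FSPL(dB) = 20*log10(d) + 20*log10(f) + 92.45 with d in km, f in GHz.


20*log10(378.8) = 51.57
20*log10(30.9) = 29.8
FSPL = 173.8 dB

173.8 dB


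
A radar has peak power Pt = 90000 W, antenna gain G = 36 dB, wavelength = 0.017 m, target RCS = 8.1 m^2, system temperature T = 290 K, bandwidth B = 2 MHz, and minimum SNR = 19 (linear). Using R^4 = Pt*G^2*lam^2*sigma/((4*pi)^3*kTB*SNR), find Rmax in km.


G_lin = 10^(36/10) = 3981.071706
R^4 = 90000 * 3981.071706^2 * 0.017^2 * 8.1 / ((4*pi)^3 * 1.38e-23 * 290 * 2000000.0 * 19)
R^4 = 1.10646e19 m^4
R_max = (1.10646e19)^(1/4) = 57674.5 m = 57.7 km

57.7 km


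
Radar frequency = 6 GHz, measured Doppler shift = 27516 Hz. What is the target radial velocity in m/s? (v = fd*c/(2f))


v = 27516 * 3e8 / (2 * 6000000000.0) = 687.9 m/s

687.9 m/s


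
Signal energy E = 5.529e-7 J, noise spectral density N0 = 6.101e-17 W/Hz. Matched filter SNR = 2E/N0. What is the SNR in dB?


SNR_lin = 2 * 5.529e-7 / 6.101e-17 = 1.812e10
SNR_dB = 10*log10(1.812e10) = 102.6 dB

102.6 dB


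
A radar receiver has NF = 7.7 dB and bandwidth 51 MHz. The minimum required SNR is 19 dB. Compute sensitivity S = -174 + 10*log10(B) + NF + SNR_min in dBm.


10*log10(51000000.0) = 77.08
S = -174 + 77.08 + 7.7 + 19 = -70.2 dBm

-70.2 dBm


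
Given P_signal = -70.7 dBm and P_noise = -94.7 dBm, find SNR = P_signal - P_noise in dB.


SNR = -70.7 - (-94.7) = 24.0 dB

24.0 dB


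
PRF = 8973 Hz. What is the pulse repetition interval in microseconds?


PRI = 1/8973 = 0.0001114454 s = 111.4 us

111.4 us


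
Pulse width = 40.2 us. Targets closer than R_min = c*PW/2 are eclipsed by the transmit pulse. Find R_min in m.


R_min = 3e8 * 40.2e-6 / 2 = 6030.0 m

6030.0 m


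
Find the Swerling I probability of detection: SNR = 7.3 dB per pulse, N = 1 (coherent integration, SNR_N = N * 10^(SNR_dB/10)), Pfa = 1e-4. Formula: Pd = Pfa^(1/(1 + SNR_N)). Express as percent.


SNR_lin = 10^(7.3/10) = 5.37032
SNR_N = 1 * 5.37032 = 5.37032
1/(1 + SNR_N) = 1/6.37032 = 0.156978
Pd = (1e-4)^0.156978 = 0.23555
Pd = 23.6%

23.6%


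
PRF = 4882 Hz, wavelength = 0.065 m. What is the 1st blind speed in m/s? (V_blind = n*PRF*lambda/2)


V_blind = 1 * 4882 * 0.065 / 2 = 158.7 m/s

158.7 m/s


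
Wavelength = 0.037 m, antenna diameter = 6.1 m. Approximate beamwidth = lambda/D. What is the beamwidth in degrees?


BW_rad = 0.037 / 6.1 = 0.006066
BW_deg = 0.35 degrees

0.35 degrees


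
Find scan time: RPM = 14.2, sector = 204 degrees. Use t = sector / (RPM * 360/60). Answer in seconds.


t = 204 / (14.2 * 360) * 60 = 2.39 s

2.39 s


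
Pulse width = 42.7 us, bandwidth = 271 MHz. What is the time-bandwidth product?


TBP = 42.7 * 271 = 11571.7

11571.7


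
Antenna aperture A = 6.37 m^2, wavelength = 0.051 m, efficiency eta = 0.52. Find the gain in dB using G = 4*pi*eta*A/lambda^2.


G_linear = 4*pi*0.52*6.37/0.051^2 = 16003.4
G_dB = 10*log10(16003.4) = 42.0 dB

42.0 dB


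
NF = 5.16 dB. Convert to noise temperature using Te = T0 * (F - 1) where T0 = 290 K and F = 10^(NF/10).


NF_lin = 10^(5.16/10) = 3.280953
Te = 290 * (3.280953 - 1) = 661.5 K

661.5 K


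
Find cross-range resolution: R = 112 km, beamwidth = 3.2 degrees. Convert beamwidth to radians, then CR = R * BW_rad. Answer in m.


BW_rad = 0.055850536
CR = 112000 * 0.055850536 = 6255.3 m

6255.3 m


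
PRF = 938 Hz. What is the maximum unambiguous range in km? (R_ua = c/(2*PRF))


R_ua = 3e8 / (2 * 938) = 159914.7 m = 159.9 km

159.9 km


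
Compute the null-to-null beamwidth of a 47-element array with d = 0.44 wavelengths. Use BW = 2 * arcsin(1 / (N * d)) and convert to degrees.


1/(N*d) = 1/(47*0.44) = 0.048356
BW = 2*arcsin(0.048356) = 5.5 degrees

5.5 degrees


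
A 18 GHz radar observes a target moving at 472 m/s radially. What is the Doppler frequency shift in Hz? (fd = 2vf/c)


fd = 2 * 472 * 18000000000.0 / 3e8 = 56640.0 Hz

56640.0 Hz


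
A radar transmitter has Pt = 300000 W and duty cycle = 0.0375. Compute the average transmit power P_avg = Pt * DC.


P_avg = 300000 * 0.0375 = 11250.0 W

11250.0 W


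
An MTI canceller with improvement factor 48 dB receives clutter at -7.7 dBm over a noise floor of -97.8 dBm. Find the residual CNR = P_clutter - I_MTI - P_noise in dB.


CNR = -7.7 - 48 - (-97.8) = 42.1 dB

42.1 dB


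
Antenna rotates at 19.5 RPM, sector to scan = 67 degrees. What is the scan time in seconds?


t = 67 / (19.5 * 360) * 60 = 0.57 s

0.57 s


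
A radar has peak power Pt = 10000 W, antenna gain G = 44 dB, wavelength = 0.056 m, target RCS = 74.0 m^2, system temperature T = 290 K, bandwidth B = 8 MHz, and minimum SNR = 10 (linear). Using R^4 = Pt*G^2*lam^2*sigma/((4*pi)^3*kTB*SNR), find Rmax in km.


G_lin = 10^(44/10) = 25118.864315
R^4 = 10000 * 25118.864315^2 * 0.056^2 * 74.0 / ((4*pi)^3 * 1.38e-23 * 290 * 8000000.0 * 10)
R^4 = 2.30468e21 m^4
R_max = (2.30468e21)^(1/4) = 219105.2 m = 219.1 km

219.1 km


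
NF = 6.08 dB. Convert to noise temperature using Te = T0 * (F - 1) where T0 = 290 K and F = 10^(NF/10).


NF_lin = 10^(6.08/10) = 4.055085
Te = 290 * (4.055085 - 1) = 886.0 K

886.0 K


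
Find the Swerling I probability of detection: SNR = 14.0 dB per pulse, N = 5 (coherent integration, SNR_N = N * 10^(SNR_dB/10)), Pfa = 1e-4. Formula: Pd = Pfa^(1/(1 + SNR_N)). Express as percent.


SNR_lin = 10^(14.0/10) = 25.11886
SNR_N = 5 * 25.11886 = 125.5943
1/(1 + SNR_N) = 1/126.5943 = 0.0078992
Pd = (1e-4)^0.0078992 = 0.92983
Pd = 93.0%

93.0%


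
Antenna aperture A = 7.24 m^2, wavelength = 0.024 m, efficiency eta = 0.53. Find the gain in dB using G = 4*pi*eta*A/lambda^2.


G_linear = 4*pi*0.53*7.24/0.024^2 = 83714.72
G_dB = 10*log10(83714.72) = 49.2 dB

49.2 dB


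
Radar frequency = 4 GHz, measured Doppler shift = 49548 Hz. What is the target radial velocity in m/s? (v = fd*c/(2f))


v = 49548 * 3e8 / (2 * 4000000000.0) = 1858.1 m/s

1858.1 m/s


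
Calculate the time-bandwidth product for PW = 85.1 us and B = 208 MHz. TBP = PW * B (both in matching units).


TBP = 85.1 * 208 = 17700.8

17700.8


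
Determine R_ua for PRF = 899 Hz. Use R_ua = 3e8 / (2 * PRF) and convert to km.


R_ua = 3e8 / (2 * 899) = 166852.1 m = 166.9 km

166.9 km


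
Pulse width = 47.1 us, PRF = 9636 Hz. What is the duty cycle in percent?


DC = 47.1e-6 * 9636 * 100 = 45.39%

45.39%


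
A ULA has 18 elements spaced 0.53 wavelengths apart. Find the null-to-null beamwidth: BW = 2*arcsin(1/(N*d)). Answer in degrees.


1/(N*d) = 1/(18*0.53) = 0.104822
BW = 2*arcsin(0.104822) = 12.0 degrees

12.0 degrees


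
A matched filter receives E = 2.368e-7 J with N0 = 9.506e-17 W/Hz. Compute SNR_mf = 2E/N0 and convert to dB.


SNR_lin = 2 * 2.368e-7 / 9.506e-17 = 4.982e9
SNR_dB = 10*log10(4.982e9) = 97.0 dB

97.0 dB


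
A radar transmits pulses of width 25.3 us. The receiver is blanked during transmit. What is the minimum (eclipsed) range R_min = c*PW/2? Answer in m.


R_min = 3e8 * 25.3e-6 / 2 = 3795.0 m

3795.0 m


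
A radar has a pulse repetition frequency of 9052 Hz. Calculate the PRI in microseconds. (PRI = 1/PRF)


PRI = 1/9052 = 0.0001104728 s = 110.5 us

110.5 us


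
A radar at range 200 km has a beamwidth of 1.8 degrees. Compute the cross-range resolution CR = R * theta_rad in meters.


BW_rad = 0.031415927
CR = 200000 * 0.031415927 = 6283.2 m

6283.2 m


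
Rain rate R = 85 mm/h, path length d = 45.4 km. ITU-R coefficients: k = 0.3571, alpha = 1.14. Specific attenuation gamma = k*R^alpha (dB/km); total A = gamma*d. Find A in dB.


gamma = 0.3571 * 85^1.14 = 56.536306 dB/km
A = 56.536306 * 45.4 = 2566.75 dB

2566.75 dB


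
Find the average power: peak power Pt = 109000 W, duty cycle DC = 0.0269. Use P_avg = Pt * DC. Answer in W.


P_avg = 109000 * 0.0269 = 2932.1 W

2932.1 W


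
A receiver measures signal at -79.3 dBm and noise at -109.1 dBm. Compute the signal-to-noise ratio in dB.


SNR = -79.3 - (-109.1) = 29.8 dB

29.8 dB


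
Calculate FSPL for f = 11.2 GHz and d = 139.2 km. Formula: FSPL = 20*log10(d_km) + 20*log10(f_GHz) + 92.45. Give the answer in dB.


20*log10(139.2) = 42.87
20*log10(11.2) = 20.98
FSPL = 156.3 dB

156.3 dB


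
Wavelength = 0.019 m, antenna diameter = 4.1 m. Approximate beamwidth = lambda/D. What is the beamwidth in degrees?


BW_rad = 0.019 / 4.1 = 0.004634
BW_deg = 0.27 degrees

0.27 degrees


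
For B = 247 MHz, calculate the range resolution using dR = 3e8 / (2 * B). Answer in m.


dR = 3e8 / (2 * 247000000.0) = 0.61 m

0.61 m


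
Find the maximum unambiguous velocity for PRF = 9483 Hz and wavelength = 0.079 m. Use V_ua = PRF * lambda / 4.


V_ua = 9483 * 0.079 / 4 = 187.3 m/s

187.3 m/s


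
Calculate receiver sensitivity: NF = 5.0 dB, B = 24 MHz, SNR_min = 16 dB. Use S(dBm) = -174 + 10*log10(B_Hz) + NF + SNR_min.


10*log10(24000000.0) = 73.8
S = -174 + 73.8 + 5.0 + 16 = -79.2 dBm

-79.2 dBm


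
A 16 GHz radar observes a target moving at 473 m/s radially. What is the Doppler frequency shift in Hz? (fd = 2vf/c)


fd = 2 * 473 * 16000000000.0 / 3e8 = 50453.3 Hz

50453.3 Hz


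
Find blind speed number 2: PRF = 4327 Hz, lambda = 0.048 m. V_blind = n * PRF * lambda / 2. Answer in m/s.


V_blind = 2 * 4327 * 0.048 / 2 = 207.7 m/s

207.7 m/s


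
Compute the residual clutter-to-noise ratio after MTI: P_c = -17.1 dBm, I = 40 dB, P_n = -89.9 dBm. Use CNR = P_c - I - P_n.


CNR = -17.1 - 40 - (-89.9) = 32.8 dB

32.8 dB


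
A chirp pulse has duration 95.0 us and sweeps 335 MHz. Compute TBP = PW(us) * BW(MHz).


TBP = 95.0 * 335 = 31825.0

31825.0


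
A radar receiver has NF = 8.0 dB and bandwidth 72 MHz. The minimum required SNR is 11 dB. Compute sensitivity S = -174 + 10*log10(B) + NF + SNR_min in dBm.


10*log10(72000000.0) = 78.57
S = -174 + 78.57 + 8.0 + 11 = -76.4 dBm

-76.4 dBm


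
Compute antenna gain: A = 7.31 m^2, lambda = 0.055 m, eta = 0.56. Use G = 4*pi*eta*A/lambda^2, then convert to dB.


G_linear = 4*pi*0.56*7.31/0.055^2 = 17005.52
G_dB = 10*log10(17005.52) = 42.3 dB

42.3 dB


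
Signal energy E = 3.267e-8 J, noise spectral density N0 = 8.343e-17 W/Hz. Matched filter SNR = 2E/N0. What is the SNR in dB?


SNR_lin = 2 * 3.267e-8 / 8.343e-17 = 7.832e8
SNR_dB = 10*log10(7.832e8) = 88.9 dB

88.9 dB


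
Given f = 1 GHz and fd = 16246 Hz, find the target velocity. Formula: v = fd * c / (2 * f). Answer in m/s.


v = 16246 * 3e8 / (2 * 1000000000.0) = 2436.9 m/s

2436.9 m/s


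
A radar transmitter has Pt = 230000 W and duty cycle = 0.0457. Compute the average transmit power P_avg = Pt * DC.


P_avg = 230000 * 0.0457 = 10511.0 W

10511.0 W


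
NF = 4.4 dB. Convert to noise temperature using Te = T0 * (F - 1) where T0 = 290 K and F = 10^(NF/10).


NF_lin = 10^(4.4/10) = 2.754229
Te = 290 * (2.754229 - 1) = 508.7 K

508.7 K


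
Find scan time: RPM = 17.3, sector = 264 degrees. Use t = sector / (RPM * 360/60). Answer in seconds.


t = 264 / (17.3 * 360) * 60 = 2.54 s

2.54 s


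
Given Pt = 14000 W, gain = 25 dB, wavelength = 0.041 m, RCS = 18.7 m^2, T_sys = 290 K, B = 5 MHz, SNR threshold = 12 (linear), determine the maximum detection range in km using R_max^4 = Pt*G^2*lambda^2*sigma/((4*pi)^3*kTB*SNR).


G_lin = 10^(25/10) = 316.227766
R^4 = 14000 * 316.227766^2 * 0.041^2 * 18.7 / ((4*pi)^3 * 1.38e-23 * 290 * 5000000.0 * 12)
R^4 = 9.2359e16 m^4
R_max = (9.2359e16)^(1/4) = 17432.9 m = 17.4 km

17.4 km


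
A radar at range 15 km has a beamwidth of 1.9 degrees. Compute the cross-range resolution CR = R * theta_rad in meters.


BW_rad = 0.033161256
CR = 15000 * 0.033161256 = 497.4 m

497.4 m


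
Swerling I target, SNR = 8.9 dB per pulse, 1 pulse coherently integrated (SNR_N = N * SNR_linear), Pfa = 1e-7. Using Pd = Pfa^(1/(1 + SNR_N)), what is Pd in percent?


SNR_lin = 10^(8.9/10) = 7.76247
SNR_N = 1 * 7.76247 = 7.76247
1/(1 + SNR_N) = 1/8.76247 = 0.1141231
Pd = (1e-7)^0.1141231 = 0.15891
Pd = 15.9%

15.9%


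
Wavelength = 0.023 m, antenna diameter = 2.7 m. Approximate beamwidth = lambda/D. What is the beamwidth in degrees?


BW_rad = 0.023 / 2.7 = 0.008519
BW_deg = 0.49 degrees

0.49 degrees


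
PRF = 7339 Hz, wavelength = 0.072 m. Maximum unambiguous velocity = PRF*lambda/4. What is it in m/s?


V_ua = 7339 * 0.072 / 4 = 132.1 m/s

132.1 m/s


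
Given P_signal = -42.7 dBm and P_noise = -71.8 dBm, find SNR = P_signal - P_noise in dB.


SNR = -42.7 - (-71.8) = 29.1 dB

29.1 dB


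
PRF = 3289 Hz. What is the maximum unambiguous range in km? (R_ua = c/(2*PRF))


R_ua = 3e8 / (2 * 3289) = 45606.6 m = 45.6 km

45.6 km


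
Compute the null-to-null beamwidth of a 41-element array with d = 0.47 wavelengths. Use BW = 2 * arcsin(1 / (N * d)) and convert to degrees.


1/(N*d) = 1/(41*0.47) = 0.051894
BW = 2*arcsin(0.051894) = 5.9 degrees

5.9 degrees


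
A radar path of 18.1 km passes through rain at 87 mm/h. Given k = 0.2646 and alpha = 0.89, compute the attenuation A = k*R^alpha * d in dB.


gamma = 0.2646 * 87^0.89 = 14.085166 dB/km
A = 14.085166 * 18.1 = 254.94 dB

254.94 dB


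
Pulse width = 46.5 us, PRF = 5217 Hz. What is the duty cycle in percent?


DC = 46.5e-6 * 5217 * 100 = 24.26%

24.26%


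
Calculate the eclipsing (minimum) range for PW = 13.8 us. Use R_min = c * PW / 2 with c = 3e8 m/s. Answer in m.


R_min = 3e8 * 13.8e-6 / 2 = 2070.0 m

2070.0 m


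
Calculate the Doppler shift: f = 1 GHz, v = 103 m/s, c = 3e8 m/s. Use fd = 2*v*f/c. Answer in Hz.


fd = 2 * 103 * 1000000000.0 / 3e8 = 686.7 Hz

686.7 Hz


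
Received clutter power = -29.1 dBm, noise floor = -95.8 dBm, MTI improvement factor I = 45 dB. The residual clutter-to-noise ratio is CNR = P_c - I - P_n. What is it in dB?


CNR = -29.1 - 45 - (-95.8) = 21.7 dB

21.7 dB


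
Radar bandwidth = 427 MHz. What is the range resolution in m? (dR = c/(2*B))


dR = 3e8 / (2 * 427000000.0) = 0.35 m

0.35 m


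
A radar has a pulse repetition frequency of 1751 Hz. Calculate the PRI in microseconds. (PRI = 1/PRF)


PRI = 1/1751 = 0.0005711022 s = 571.1 us

571.1 us


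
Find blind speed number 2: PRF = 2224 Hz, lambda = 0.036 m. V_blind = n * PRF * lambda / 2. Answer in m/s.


V_blind = 2 * 2224 * 0.036 / 2 = 80.1 m/s

80.1 m/s


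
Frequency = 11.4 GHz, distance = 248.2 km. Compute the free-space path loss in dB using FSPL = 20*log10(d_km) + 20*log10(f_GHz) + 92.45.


20*log10(248.2) = 47.9
20*log10(11.4) = 21.14
FSPL = 161.5 dB

161.5 dB


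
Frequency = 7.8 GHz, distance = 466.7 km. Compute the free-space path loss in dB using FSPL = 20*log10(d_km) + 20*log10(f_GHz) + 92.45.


20*log10(466.7) = 53.38
20*log10(7.8) = 17.84
FSPL = 163.7 dB

163.7 dB


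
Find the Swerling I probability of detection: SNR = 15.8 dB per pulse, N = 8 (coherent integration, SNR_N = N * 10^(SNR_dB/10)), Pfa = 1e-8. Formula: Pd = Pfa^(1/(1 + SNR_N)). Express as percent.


SNR_lin = 10^(15.8/10) = 38.01894
SNR_N = 8 * 38.01894 = 304.15152
1/(1 + SNR_N) = 1/305.15152 = 0.0032771
Pd = (1e-8)^0.0032771 = 0.94142
Pd = 94.1%

94.1%


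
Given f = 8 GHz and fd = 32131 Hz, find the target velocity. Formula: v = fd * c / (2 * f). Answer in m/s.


v = 32131 * 3e8 / (2 * 8000000000.0) = 602.5 m/s

602.5 m/s


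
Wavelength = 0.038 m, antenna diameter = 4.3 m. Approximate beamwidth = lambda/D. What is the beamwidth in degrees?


BW_rad = 0.038 / 4.3 = 0.008837
BW_deg = 0.51 degrees

0.51 degrees


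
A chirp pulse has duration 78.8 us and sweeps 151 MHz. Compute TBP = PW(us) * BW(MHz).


TBP = 78.8 * 151 = 11898.8

11898.8


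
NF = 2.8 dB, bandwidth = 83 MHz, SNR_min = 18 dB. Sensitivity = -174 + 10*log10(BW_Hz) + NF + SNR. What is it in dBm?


10*log10(83000000.0) = 79.19
S = -174 + 79.19 + 2.8 + 18 = -74.0 dBm

-74.0 dBm


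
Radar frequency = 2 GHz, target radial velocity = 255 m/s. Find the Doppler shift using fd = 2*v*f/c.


fd = 2 * 255 * 2000000000.0 / 3e8 = 3400.0 Hz

3400.0 Hz


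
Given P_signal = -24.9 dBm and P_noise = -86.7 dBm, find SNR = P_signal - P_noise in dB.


SNR = -24.9 - (-86.7) = 61.8 dB

61.8 dB


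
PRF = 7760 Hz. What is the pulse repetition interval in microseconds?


PRI = 1/7760 = 0.000128866 s = 128.9 us

128.9 us


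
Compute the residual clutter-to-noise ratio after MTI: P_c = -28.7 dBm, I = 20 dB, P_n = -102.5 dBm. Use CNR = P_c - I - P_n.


CNR = -28.7 - 20 - (-102.5) = 53.8 dB

53.8 dB


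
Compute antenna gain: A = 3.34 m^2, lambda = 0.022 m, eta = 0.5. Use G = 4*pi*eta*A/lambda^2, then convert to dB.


G_linear = 4*pi*0.5*3.34/0.022^2 = 43359.17
G_dB = 10*log10(43359.17) = 46.4 dB

46.4 dB


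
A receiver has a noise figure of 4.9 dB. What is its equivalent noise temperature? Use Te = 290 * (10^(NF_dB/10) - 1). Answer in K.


NF_lin = 10^(4.9/10) = 3.090295
Te = 290 * (3.090295 - 1) = 606.2 K

606.2 K


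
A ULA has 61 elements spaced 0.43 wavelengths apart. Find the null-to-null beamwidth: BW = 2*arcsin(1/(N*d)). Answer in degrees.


1/(N*d) = 1/(61*0.43) = 0.038124
BW = 2*arcsin(0.038124) = 4.4 degrees

4.4 degrees


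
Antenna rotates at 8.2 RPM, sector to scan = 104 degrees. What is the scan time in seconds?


t = 104 / (8.2 * 360) * 60 = 2.11 s

2.11 s


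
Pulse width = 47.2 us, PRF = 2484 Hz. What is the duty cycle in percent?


DC = 47.2e-6 * 2484 * 100 = 11.72%

11.72%


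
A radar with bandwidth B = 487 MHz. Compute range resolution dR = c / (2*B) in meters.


dR = 3e8 / (2 * 487000000.0) = 0.31 m

0.31 m


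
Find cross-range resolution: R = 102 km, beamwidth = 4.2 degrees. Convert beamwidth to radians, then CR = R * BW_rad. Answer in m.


BW_rad = 0.073303829
CR = 102000 * 0.073303829 = 7477.0 m

7477.0 m


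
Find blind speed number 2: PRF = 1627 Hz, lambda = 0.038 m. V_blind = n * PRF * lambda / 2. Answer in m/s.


V_blind = 2 * 1627 * 0.038 / 2 = 61.8 m/s

61.8 m/s


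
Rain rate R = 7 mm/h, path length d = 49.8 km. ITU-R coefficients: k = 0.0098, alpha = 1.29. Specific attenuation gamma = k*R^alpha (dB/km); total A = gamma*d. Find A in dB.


gamma = 0.0098 * 7^1.29 = 0.120615 dB/km
A = 0.120615 * 49.8 = 6.01 dB

6.01 dB


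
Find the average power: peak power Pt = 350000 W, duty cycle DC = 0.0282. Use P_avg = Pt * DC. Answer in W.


P_avg = 350000 * 0.0282 = 9870.0 W

9870.0 W


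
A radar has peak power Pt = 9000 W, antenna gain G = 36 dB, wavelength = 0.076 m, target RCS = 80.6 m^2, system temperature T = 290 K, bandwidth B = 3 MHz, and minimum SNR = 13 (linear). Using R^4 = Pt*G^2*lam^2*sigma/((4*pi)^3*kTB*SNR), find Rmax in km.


G_lin = 10^(36/10) = 3981.071706
R^4 = 9000 * 3981.071706^2 * 0.076^2 * 80.6 / ((4*pi)^3 * 1.38e-23 * 290 * 3000000.0 * 13)
R^4 = 2.14404e20 m^4
R_max = (2.14404e20)^(1/4) = 121006.4 m = 121.0 km

121.0 km


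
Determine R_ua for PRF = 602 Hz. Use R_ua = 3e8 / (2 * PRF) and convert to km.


R_ua = 3e8 / (2 * 602) = 249169.4 m = 249.2 km

249.2 km


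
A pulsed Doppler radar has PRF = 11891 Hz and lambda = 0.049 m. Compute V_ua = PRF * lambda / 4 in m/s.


V_ua = 11891 * 0.049 / 4 = 145.7 m/s

145.7 m/s


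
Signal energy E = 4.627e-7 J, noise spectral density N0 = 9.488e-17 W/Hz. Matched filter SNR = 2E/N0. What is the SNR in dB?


SNR_lin = 2 * 4.627e-7 / 9.488e-17 = 9.753e9
SNR_dB = 10*log10(9.753e9) = 99.9 dB

99.9 dB


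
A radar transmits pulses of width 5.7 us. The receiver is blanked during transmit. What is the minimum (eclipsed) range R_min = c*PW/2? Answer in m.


R_min = 3e8 * 5.7e-6 / 2 = 855.0 m

855.0 m


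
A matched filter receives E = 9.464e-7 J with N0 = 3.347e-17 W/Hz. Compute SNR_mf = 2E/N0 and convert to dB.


SNR_lin = 2 * 9.464e-7 / 3.347e-17 = 5.655e10
SNR_dB = 10*log10(5.655e10) = 107.5 dB

107.5 dB


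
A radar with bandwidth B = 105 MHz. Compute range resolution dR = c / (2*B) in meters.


dR = 3e8 / (2 * 105000000.0) = 1.43 m

1.43 m


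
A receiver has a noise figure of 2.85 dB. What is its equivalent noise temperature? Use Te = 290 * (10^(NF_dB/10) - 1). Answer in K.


NF_lin = 10^(2.85/10) = 1.927525
Te = 290 * (1.927525 - 1) = 269.0 K

269.0 K


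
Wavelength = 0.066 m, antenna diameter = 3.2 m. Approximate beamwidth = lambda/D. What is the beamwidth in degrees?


BW_rad = 0.066 / 3.2 = 0.020625
BW_deg = 1.18 degrees

1.18 degrees


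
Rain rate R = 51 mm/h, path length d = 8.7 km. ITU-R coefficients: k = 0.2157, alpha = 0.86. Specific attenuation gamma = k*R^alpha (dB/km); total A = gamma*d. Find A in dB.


gamma = 0.2157 * 51^0.86 = 6.343961 dB/km
A = 6.343961 * 8.7 = 55.19 dB

55.19 dB


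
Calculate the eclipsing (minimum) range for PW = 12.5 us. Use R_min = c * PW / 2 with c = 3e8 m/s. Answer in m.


R_min = 3e8 * 12.5e-6 / 2 = 1875.0 m

1875.0 m


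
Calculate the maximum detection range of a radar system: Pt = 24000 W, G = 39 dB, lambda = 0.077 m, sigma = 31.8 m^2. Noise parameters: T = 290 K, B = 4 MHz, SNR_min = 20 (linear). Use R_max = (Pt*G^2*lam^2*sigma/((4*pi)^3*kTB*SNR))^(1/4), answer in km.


G_lin = 10^(39/10) = 7943.282347
R^4 = 24000 * 7943.282347^2 * 0.077^2 * 31.8 / ((4*pi)^3 * 1.38e-23 * 290 * 4000000.0 * 20)
R^4 = 4.4939e20 m^4
R_max = (4.4939e20)^(1/4) = 145598.1 m = 145.6 km

145.6 km


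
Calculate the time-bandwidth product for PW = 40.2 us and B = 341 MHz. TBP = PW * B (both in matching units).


TBP = 40.2 * 341 = 13708.2

13708.2


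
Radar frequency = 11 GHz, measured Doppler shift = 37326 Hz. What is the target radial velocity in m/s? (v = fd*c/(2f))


v = 37326 * 3e8 / (2 * 11000000000.0) = 509.0 m/s

509.0 m/s


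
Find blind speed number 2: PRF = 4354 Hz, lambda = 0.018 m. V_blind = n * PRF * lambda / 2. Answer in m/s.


V_blind = 2 * 4354 * 0.018 / 2 = 78.4 m/s

78.4 m/s


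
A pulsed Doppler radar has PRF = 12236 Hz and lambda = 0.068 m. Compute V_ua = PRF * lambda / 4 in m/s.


V_ua = 12236 * 0.068 / 4 = 208.0 m/s

208.0 m/s


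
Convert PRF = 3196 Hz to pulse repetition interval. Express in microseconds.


PRI = 1/3196 = 0.0003128911 s = 312.9 us

312.9 us


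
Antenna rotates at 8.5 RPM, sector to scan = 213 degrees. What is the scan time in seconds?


t = 213 / (8.5 * 360) * 60 = 4.18 s

4.18 s


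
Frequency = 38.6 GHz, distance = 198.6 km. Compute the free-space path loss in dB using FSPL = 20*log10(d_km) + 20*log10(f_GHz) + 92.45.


20*log10(198.6) = 45.96
20*log10(38.6) = 31.73
FSPL = 170.1 dB

170.1 dB


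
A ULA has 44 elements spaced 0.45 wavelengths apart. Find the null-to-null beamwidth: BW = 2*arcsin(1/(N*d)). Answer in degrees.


1/(N*d) = 1/(44*0.45) = 0.050505
BW = 2*arcsin(0.050505) = 5.8 degrees

5.8 degrees


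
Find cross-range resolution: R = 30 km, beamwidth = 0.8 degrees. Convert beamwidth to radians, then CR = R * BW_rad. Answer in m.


BW_rad = 0.013962634
CR = 30000 * 0.013962634 = 418.9 m

418.9 m


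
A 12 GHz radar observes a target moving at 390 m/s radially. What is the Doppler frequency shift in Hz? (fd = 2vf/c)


fd = 2 * 390 * 12000000000.0 / 3e8 = 31200.0 Hz

31200.0 Hz


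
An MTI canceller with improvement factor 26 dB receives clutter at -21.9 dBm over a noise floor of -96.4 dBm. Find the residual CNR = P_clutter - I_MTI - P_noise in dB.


CNR = -21.9 - 26 - (-96.4) = 48.5 dB

48.5 dB


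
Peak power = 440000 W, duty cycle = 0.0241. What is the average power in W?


P_avg = 440000 * 0.0241 = 10604.0 W

10604.0 W


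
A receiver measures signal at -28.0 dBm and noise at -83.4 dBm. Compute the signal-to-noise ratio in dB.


SNR = -28.0 - (-83.4) = 55.4 dB

55.4 dB


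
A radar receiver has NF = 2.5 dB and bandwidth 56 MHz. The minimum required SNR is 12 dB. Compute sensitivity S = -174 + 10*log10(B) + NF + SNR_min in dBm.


10*log10(56000000.0) = 77.48
S = -174 + 77.48 + 2.5 + 12 = -82.0 dBm

-82.0 dBm


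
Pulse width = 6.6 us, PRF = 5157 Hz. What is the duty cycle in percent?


DC = 6.6e-6 * 5157 * 100 = 3.4%

3.4%


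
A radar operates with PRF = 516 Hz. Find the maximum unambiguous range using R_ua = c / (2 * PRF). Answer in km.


R_ua = 3e8 / (2 * 516) = 290697.7 m = 290.7 km

290.7 km


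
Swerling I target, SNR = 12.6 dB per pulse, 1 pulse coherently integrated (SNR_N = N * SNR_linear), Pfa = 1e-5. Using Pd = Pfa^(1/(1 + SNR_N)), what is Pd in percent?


SNR_lin = 10^(12.6/10) = 18.19701
SNR_N = 1 * 18.19701 = 18.19701
1/(1 + SNR_N) = 1/19.19701 = 0.0520914
Pd = (1e-5)^0.0520914 = 0.54896
Pd = 54.9%

54.9%


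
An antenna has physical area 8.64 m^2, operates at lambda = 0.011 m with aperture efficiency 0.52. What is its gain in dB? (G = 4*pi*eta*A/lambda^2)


G_linear = 4*pi*0.52*8.64/0.011^2 = 466596.61
G_dB = 10*log10(466596.61) = 56.7 dB

56.7 dB


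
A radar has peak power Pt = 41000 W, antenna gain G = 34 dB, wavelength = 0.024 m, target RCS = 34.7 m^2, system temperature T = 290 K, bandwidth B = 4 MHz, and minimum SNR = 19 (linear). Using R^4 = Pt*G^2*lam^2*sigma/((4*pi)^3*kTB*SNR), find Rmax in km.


G_lin = 10^(34/10) = 2511.886432
R^4 = 41000 * 2511.886432^2 * 0.024^2 * 34.7 / ((4*pi)^3 * 1.38e-23 * 290 * 4000000.0 * 19)
R^4 = 8.56674e18 m^4
R_max = (8.56674e18)^(1/4) = 54100.8 m = 54.1 km

54.1 km


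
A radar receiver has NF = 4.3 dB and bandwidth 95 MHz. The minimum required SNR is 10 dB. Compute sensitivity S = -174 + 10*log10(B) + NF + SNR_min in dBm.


10*log10(95000000.0) = 79.78
S = -174 + 79.78 + 4.3 + 10 = -79.9 dBm

-79.9 dBm


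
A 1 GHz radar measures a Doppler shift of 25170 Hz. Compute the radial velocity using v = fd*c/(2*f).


v = 25170 * 3e8 / (2 * 1000000000.0) = 3775.5 m/s

3775.5 m/s


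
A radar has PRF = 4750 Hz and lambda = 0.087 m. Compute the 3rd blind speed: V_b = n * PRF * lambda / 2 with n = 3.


V_blind = 3 * 4750 * 0.087 / 2 = 619.9 m/s

619.9 m/s


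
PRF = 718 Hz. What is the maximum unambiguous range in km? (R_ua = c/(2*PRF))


R_ua = 3e8 / (2 * 718) = 208913.6 m = 208.9 km

208.9 km


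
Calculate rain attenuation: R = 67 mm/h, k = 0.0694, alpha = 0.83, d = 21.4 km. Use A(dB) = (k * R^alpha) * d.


gamma = 0.0694 * 67^0.83 = 2.275106 dB/km
A = 2.275106 * 21.4 = 48.69 dB

48.69 dB


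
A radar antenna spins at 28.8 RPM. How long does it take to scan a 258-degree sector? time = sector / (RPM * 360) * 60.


t = 258 / (28.8 * 360) * 60 = 1.49 s

1.49 s


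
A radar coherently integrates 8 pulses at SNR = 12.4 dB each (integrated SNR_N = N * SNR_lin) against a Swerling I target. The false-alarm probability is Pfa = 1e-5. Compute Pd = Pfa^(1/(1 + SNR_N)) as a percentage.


SNR_lin = 10^(12.4/10) = 17.37801
SNR_N = 8 * 17.37801 = 139.02408
1/(1 + SNR_N) = 1/140.02408 = 0.0071416
Pd = (1e-5)^0.0071416 = 0.92107
Pd = 92.1%

92.1%
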